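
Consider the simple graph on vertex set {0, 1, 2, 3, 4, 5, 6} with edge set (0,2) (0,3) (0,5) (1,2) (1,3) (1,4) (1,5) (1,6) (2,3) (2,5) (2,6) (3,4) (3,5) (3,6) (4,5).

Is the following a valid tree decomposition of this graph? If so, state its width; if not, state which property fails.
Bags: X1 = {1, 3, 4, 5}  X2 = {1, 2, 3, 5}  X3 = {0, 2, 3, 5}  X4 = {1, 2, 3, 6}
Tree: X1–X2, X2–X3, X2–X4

Yes; width 3.

Every vertex of G appears in some bag (union = {0, 1, 2, 3, 4, 5, 6}); every edge is covered by a bag; and for each vertex v the set of bags containing v is connected in the bag tree. The decomposition is therefore valid. The largest bag has 4 vertices, so the width is 3.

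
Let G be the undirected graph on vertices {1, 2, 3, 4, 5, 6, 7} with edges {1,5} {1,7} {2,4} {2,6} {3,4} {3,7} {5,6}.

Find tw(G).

2

A width-2 tree decomposition is:
Bags: B1 = {2, 5, 6}  B2 = {2, 4, 5}  B3 = {3, 4, 5}  B4 = {3, 5, 7}  B5 = {1, 5, 7}
Tree: B1–B2, B2–B3, B3–B4, B4–B5
Each bag holds 3 vertices, so the decomposition has width 2, which upper-bounds the treewidth. The edges 5–6–2–4–3–7–1–5 form a cycle, so G is not a tree and its treewidth is at least 2. The upper and lower bounds meet at 2, so that is the treewidth.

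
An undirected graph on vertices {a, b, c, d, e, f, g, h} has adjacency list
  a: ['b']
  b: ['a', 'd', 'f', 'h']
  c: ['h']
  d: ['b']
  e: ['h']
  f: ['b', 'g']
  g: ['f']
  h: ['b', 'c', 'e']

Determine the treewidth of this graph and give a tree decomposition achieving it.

Every bag has size at most 2, so the width is 2 − 1 = 1 and tw(G) ≤ 1. Any graph with an edge has treewidth ≥ 1, and G has the edge d–b. The upper and lower bounds meet at 1, so that is the treewidth.

Treewidth 1.
Bags: B1 = {b, d}  B2 = {b, h}  B3 = {e, h}  B4 = {a, b}  B5 = {c, h}  B6 = {b, f}  B7 = {f, g}
Tree: B1–B2, B2–B3, B1–B4, B3–B5, B2–B6, B6–B7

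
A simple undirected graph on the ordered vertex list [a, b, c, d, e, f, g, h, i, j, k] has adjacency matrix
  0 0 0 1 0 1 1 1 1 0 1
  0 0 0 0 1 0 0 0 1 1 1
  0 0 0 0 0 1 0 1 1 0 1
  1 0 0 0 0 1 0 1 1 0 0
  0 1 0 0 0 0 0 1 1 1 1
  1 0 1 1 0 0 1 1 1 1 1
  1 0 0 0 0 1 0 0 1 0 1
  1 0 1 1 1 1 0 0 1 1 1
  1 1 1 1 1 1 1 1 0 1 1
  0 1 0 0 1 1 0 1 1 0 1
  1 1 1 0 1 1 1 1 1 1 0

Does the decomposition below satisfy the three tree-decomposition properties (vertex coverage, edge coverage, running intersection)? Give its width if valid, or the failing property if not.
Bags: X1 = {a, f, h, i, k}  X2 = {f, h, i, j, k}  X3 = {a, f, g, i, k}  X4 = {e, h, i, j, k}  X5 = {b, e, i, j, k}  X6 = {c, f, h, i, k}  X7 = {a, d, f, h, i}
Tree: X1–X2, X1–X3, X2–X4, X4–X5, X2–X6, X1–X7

Yes; width 4.

Checking the three conditions: (i) the bags cover all of {a, b, c, d, e, f, g, h, i, j, k}; (ii) for each edge, some bag contains both endpoints; (iii) the bags containing any fixed vertex form a subtree. All hold, so the decomposition is valid with width 5 − 1 = 4.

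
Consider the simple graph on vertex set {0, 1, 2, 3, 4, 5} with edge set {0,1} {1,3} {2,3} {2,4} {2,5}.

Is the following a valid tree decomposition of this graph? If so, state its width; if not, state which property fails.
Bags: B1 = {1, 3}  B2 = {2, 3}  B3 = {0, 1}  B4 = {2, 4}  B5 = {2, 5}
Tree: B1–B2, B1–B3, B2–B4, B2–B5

Yes; width 1.

Checking the three conditions: (i) the bags cover all of {0, 1, 2, 3, 4, 5}; (ii) for each edge, some bag contains both endpoints; (iii) the bags containing any fixed vertex form a subtree. All hold, so the decomposition is valid with width 2 − 1 = 1.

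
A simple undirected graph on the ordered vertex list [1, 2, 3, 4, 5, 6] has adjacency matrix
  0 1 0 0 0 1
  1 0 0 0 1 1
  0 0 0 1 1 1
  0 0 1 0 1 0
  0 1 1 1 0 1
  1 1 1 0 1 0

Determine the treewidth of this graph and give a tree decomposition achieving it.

Each bag holds 3 vertices, so the decomposition has width 2, which upper-bounds the treewidth. On the other hand G contains the 3-clique {1, 2, 6}. A clique must lie in a single bag of any decomposition, so no decomposition can have width below 2. The upper and lower bounds meet at 2, so that is the treewidth.

Treewidth 2.
One optimal decomposition is:
Bags: B1 = {3, 5, 6}  B2 = {3, 4, 5}  B3 = {2, 5, 6}  B4 = {1, 2, 6}
Tree: B1–B2, B1–B3, B3–B4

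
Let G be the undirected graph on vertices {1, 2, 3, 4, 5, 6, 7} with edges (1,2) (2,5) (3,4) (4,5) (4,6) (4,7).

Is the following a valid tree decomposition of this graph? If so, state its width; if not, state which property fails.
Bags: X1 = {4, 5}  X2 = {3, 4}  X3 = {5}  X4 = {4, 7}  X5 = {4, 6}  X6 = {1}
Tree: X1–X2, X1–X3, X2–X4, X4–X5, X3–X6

A tree decomposition must satisfy three properties: every vertex lies in some bag; for every edge, both endpoints lie together in some bag; and for every vertex, the bags containing it form a connected subtree. Here vertex 2 appears in no bag, so the decomposition is invalid.

No — vertex 2 appears in no bag.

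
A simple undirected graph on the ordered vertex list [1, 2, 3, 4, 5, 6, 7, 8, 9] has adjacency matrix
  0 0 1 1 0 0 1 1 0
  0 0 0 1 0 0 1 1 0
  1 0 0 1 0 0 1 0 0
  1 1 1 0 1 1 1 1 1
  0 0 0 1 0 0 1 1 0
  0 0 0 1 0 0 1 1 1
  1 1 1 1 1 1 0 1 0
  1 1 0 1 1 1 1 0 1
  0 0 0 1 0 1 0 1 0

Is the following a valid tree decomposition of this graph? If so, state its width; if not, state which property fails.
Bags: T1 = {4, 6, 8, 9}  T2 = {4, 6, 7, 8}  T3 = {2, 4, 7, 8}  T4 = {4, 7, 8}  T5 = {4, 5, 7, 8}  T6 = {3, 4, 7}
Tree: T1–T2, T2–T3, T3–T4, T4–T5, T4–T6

No — vertex 1 appears in no bag.

A tree decomposition must satisfy three properties: every vertex lies in some bag; for every edge, both endpoints lie together in some bag; and for every vertex, the bags containing it form a connected subtree. Here vertex 1 appears in no bag, so the decomposition is invalid.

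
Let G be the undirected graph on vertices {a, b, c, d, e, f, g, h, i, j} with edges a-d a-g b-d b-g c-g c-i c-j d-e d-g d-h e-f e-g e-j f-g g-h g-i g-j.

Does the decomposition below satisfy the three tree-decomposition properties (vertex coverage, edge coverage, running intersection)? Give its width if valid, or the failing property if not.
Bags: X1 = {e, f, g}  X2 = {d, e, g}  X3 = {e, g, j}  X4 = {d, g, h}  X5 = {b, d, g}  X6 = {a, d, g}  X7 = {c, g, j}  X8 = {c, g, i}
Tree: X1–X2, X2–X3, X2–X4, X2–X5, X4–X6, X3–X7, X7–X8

Yes; width 2.

Vertex coverage: the bags together contain {a, b, c, d, e, f, g, h, i, j}, the full vertex set. Edge coverage: each edge of G has both endpoints in at least one bag. Running intersection: for every vertex, the bags containing it form a connected subtree. All three properties hold, so this is a valid tree decomposition of width max|bag| − 1 = 2, and hence tw(G) ≤ 2.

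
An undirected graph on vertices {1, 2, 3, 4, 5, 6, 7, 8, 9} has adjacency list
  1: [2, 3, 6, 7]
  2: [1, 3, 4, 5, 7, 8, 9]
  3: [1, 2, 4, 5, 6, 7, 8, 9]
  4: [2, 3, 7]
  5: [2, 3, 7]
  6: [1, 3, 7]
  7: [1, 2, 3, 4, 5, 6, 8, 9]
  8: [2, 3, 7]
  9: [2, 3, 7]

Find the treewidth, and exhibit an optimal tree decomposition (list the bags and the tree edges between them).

Treewidth 3.
Bags: B1 = {2, 3, 5, 7}  B2 = {1, 2, 3, 7}  B3 = {2, 3, 7, 8}  B4 = {2, 3, 4, 7}  B5 = {1, 3, 6, 7}  B6 = {2, 3, 7, 9}
Tree: B1–B2, B1–B3, B2–B4, B2–B5, B2–B6

Each bag holds 4 vertices, so the decomposition has width 3, which upper-bounds the treewidth. Conversely, {1, 2, 3, 7} is a clique of size 4, and the vertices of any clique must share a bag in every tree decomposition; so some bag has ≥ 4 vertices and tw(G) ≥ 3. The upper and lower bounds meet at 3, so that is the treewidth.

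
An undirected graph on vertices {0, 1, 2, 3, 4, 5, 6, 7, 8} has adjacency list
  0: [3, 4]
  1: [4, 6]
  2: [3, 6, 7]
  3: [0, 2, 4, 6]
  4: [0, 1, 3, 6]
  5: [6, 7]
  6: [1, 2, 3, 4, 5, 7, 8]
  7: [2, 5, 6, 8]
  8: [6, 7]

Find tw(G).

2

A width-2 tree decomposition is:
Bags: B1 = {2, 6, 7}  B2 = {2, 3, 6}  B3 = {3, 4, 6}  B4 = {6, 7, 8}  B5 = {0, 3, 4}  B6 = {5, 6, 7}  B7 = {1, 4, 6}
Tree: B1–B2, B2–B3, B1–B4, B3–B5, B1–B6, B3–B7
Each bag holds 3 vertices, so the decomposition has width 2, which upper-bounds the treewidth. For the lower bound, the 3 vertices {0, 3, 4} are pairwise adjacent, and any tree decomposition puts a clique entirely inside one bag — forcing width ≥ 2. Therefore the treewidth is 2.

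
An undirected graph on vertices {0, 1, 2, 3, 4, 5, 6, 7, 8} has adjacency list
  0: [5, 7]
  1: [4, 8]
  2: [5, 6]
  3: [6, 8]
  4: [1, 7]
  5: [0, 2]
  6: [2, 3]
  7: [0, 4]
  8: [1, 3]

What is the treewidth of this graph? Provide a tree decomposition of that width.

Treewidth 2.
Bags: B1 = {1, 4, 8}  B2 = {3, 4, 8}  B3 = {3, 4, 6}  B4 = {2, 4, 6}  B5 = {2, 4, 5}  B6 = {0, 4, 5}  B7 = {0, 4, 7}
Tree: B1–B2, B2–B3, B3–B4, B4–B5, B5–B6, B6–B7

The largest bag has 3 vertices, giving width 2; this decomposition certifies tw(G) ≤ 2. Since 4–1–8–3–6–2–5–0–7–4 is a cycle in G, G is not acyclic. Forests are exactly the graphs of treewidth ≤ 1, so tw(G) ≥ 2. Therefore the treewidth is 2.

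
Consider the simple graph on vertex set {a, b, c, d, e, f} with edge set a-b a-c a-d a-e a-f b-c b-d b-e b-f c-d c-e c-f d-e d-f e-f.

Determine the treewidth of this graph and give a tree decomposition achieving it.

Treewidth 5.
One such decomposition:
Bags: B1 = {a, b, c, d, e, f}
Tree: (single bag)

With just one bag of size 6, the width is 6 − 1 = 5, so tw(G) ≤ 5. For the lower bound, the 6 vertices {a, b, c, d, e, f} are pairwise adjacent, and any tree decomposition puts a clique entirely inside one bag — forcing width ≥ 5. Therefore the treewidth is 5.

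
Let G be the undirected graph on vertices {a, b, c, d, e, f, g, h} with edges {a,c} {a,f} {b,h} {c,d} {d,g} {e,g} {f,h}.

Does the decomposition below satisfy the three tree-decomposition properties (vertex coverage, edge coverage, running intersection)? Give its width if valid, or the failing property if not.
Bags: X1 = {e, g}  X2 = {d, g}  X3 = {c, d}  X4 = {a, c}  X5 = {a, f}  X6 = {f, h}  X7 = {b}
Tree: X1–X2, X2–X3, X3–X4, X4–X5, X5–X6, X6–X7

No — edge (h,b) lies in no bag.

A tree decomposition must satisfy three properties: every vertex lies in some bag; for every edge, both endpoints lie together in some bag; and for every vertex, the bags containing it form a connected subtree. Here edge (h,b) lies in no bag, so the decomposition is invalid.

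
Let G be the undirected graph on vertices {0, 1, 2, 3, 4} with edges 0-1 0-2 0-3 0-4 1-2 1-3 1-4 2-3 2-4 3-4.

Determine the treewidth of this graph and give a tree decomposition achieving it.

Treewidth 4.
Bags: B1 = {0, 1, 2, 3, 4}
Tree: (single bag)

A single bag containing all 5 vertices is trivially a valid decomposition of width 4. For the lower bound, the 5 vertices {0, 1, 2, 3, 4} are pairwise adjacent, and any tree decomposition puts a clique entirely inside one bag — forcing width ≥ 4. The upper and lower bounds meet at 4, so that is the treewidth.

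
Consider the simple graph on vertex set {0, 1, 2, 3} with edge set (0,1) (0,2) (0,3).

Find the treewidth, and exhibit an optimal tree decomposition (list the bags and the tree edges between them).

Each bag holds 2 vertices, so the decomposition has width 1, which upper-bounds the treewidth. G has an edge, so its treewidth is at least 1. The upper and lower bounds meet at 1, so that is the treewidth.

Treewidth 1.
Bags: B1 = {0, 1}  B2 = {0, 3}  B3 = {0, 2}
Tree: B1–B2, B1–B3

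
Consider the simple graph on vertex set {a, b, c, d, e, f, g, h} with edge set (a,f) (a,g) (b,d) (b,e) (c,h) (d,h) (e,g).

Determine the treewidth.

A width-1 tree decomposition is:
Bags: B1 = {c, h}  B2 = {d, h}  B3 = {b, d}  B4 = {b, e}  B5 = {e, g}  B6 = {a, g}  B7 = {a, f}
Tree: B1–B2, B2–B3, B3–B4, B4–B5, B5–B6, B6–B7
Every bag has size at most 2, so the width is 2 − 1 = 1 and tw(G) ≤ 1. Any graph with an edge has treewidth ≥ 1, and G has the edge c–h. The upper and lower bounds meet at 1, so that is the treewidth.

1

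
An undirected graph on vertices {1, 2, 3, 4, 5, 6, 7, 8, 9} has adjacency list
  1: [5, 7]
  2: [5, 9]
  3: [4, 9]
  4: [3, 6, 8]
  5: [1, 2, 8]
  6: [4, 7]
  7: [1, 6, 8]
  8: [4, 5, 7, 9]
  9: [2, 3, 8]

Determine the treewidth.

A width-3 tree decomposition is:
Bags: B1 = {3, 4, 6, 7}  B2 = {3, 4, 7, 8}  B3 = {3, 7, 8, 9}  B4 = {1, 7, 8, 9}  B5 = {1, 5, 8, 9}  B6 = {1, 2, 5, 9}
Tree: B1–B2, B2–B3, B3–B4, B4–B5, B5–B6
Every bag has size at most 4, so the width is 4 − 1 = 3 and tw(G) ≤ 3. For the lower bound: the 4 vertex sets {3,4,6}, {7}, {8}, {1,2,5,9} are disjoint, each induces a connected subgraph, and every pair is joined by at least one edge of G. Contracting each set to a single vertex therefore yields K_{4} as a minor, and since treewidth is minor-monotone, tw(G) ≥ tw(K_{4}) = 3. Therefore the treewidth is 3.

3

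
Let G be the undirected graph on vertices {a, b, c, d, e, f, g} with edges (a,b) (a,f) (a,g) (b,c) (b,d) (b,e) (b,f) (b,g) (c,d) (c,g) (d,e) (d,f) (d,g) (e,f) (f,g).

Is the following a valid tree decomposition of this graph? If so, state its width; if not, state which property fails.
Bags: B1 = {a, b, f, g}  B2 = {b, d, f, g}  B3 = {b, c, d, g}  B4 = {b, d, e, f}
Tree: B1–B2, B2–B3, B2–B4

Yes; width 3.

Every vertex of G appears in some bag (union = {a, b, c, d, e, f, g}); every edge is covered by a bag; and for each vertex v the set of bags containing v is connected in the bag tree. The decomposition is therefore valid. The largest bag has 4 vertices, so the width is 3.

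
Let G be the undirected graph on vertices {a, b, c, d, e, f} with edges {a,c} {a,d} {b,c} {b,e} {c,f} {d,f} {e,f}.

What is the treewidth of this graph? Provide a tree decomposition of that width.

The largest bag has 3 vertices, giving width 2; this decomposition certifies tw(G) ≤ 2. The edges b–e–f–c–b form a cycle, so G is not a tree and its treewidth is at least 2. The upper and lower bounds meet at 2, so that is the treewidth.

Treewidth 2.
One optimal decomposition is:
Bags: B1 = {b, c, e}  B2 = {c, e, f}  B3 = {a, c, f}  B4 = {a, d, f}
Tree: B1–B2, B2–B3, B3–B4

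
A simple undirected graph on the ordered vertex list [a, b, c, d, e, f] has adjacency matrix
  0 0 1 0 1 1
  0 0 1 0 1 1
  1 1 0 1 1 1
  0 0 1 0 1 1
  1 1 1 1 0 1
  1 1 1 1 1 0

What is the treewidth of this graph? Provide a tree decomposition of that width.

Treewidth 3.
Bags: B1 = {b, c, e, f}  B2 = {a, c, e, f}  B3 = {c, d, e, f}
Tree: B1–B2, B2–B3

Each bag holds 4 vertices, so the decomposition has width 3, which upper-bounds the treewidth. On the other hand G contains the 4-clique {c, d, e, f}. A clique must lie in a single bag of any decomposition, so no decomposition can have width below 3. Combining the bounds, tw(G) = 3.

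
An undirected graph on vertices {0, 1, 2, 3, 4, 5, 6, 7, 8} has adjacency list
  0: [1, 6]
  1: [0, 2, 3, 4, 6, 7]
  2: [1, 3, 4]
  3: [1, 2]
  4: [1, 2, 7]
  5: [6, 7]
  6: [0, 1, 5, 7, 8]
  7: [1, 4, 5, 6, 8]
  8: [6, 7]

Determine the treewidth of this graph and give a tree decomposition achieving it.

Each bag holds 3 vertices, so the decomposition has width 2, which upper-bounds the treewidth. On the other hand G contains the 3-clique {6, 7, 8}. A clique must lie in a single bag of any decomposition, so no decomposition can have width below 2. Combining the bounds, tw(G) = 2.

Treewidth 2.
Bags: B1 = {1, 4, 7}  B2 = {1, 2, 4}  B3 = {1, 6, 7}  B4 = {6, 7, 8}  B5 = {1, 2, 3}  B6 = {0, 1, 6}  B7 = {5, 6, 7}
Tree: B1–B2, B1–B3, B3–B4, B2–B5, B3–B6, B3–B7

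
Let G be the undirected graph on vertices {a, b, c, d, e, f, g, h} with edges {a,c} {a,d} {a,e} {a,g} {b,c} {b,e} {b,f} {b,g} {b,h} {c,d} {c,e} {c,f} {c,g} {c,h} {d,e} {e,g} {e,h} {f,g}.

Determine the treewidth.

3

A width-3 tree decomposition is:
Bags: B1 = {a, c, d, e}  B2 = {a, c, e, g}  B3 = {b, c, e, g}  B4 = {b, c, f, g}  B5 = {b, c, e, h}
Tree: B1–B2, B2–B3, B3–B4, B3–B5
Each bag holds 4 vertices, so the decomposition has width 3, which upper-bounds the treewidth. Conversely, {a, c, d, e} is a clique of size 4, and the vertices of any clique must share a bag in every tree decomposition; so some bag has ≥ 4 vertices and tw(G) ≥ 3. Combining the bounds, tw(G) = 3.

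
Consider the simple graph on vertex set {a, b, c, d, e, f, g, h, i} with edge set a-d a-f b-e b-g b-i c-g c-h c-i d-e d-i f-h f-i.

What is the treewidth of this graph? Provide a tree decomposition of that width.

Treewidth 3.
One optimal decomposition is:
Bags: B1 = {b, c, g, h}  B2 = {b, c, h, i}  B3 = {b, f, h, i}  B4 = {b, e, f, i}  B5 = {d, e, f, i}  B6 = {a, d, e, f}
Tree: B1–B2, B2–B3, B3–B4, B4–B5, B5–B6

The largest bag has 4 vertices, giving width 3; this decomposition certifies tw(G) ≤ 3. For the lower bound: the 4 vertex sets {c,g,h}, {b}, {i}, {a,d,e,f} are disjoint, each induces a connected subgraph, and every pair is joined by at least one edge of G. Contracting each set to a single vertex therefore yields K_{4} as a minor, and since treewidth is minor-monotone, tw(G) ≥ tw(K_{4}) = 3. Therefore the treewidth is 3.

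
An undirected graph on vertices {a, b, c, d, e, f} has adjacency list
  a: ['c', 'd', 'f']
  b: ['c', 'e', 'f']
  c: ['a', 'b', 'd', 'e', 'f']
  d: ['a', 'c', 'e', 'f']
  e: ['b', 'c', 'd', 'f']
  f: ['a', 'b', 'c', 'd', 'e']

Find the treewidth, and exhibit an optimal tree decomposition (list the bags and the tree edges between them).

Treewidth 3.
One such decomposition:
Bags: B1 = {a, c, d, f}  B2 = {c, d, e, f}  B3 = {b, c, e, f}
Tree: B1–B2, B2–B3

Each bag holds 4 vertices, so the decomposition has width 3, which upper-bounds the treewidth. On the other hand G contains the 4-clique {c, d, e, f}. A clique must lie in a single bag of any decomposition, so no decomposition can have width below 3. Combining the bounds, tw(G) = 3.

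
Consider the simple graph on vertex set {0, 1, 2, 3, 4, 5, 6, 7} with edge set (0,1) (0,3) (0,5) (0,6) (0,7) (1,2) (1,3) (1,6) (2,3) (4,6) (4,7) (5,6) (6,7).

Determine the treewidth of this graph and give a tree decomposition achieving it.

Treewidth 2.
One such decomposition:
Bags: B1 = {0, 6, 7}  B2 = {0, 1, 6}  B3 = {0, 1, 3}  B4 = {4, 6, 7}  B5 = {1, 2, 3}  B6 = {0, 5, 6}
Tree: B1–B2, B2–B3, B1–B4, B3–B5, B1–B6

Every bag has size at most 3, so the width is 3 − 1 = 2 and tw(G) ≤ 2. Conversely, {0, 1, 3} is a clique of size 3, and the vertices of any clique must share a bag in every tree decomposition; so some bag has ≥ 3 vertices and tw(G) ≥ 2. Hence tw(G) = 2 exactly.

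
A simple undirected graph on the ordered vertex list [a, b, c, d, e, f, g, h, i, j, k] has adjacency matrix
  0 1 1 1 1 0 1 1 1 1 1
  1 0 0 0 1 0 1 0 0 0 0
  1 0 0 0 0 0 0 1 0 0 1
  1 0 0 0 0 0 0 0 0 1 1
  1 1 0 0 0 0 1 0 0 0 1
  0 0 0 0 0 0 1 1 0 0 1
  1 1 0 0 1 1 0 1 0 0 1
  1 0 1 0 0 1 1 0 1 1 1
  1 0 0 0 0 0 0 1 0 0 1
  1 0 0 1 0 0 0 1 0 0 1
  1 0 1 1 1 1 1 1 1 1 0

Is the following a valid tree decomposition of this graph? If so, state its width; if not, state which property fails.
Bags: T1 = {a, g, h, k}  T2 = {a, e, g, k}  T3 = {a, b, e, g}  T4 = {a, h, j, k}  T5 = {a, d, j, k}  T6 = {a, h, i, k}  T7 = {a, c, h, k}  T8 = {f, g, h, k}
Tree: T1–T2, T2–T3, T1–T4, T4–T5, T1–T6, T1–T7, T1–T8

Yes; width 3.

Checking the three conditions: (i) the bags cover all of {a, b, c, d, e, f, g, h, i, j, k}; (ii) for each edge, some bag contains both endpoints; (iii) the bags containing any fixed vertex form a subtree. All hold, so the decomposition is valid with width 4 − 1 = 3.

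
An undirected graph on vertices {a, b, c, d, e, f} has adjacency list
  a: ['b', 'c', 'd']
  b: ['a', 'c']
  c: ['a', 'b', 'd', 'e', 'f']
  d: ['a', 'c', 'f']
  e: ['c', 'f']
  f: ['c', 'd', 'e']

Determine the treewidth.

2

A width-2 tree decomposition is:
Bags: B1 = {a, c, d}  B2 = {a, b, c}  B3 = {c, d, f}  B4 = {c, e, f}
Tree: B1–B2, B1–B3, B3–B4
The largest bag has 3 vertices, giving width 2; this decomposition certifies tw(G) ≤ 2. For the lower bound, the 3 vertices {c, d, f} are pairwise adjacent, and any tree decomposition puts a clique entirely inside one bag — forcing width ≥ 2. Therefore the treewidth is 2.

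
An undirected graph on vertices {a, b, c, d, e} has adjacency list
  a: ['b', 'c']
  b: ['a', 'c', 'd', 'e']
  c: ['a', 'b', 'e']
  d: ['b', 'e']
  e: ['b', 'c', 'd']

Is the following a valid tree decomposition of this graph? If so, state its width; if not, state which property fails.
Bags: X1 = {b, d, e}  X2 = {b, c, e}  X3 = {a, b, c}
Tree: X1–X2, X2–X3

Yes; width 2.

Every vertex of G appears in some bag (union = {a, b, c, d, e}); every edge is covered by a bag; and for each vertex v the set of bags containing v is connected in the bag tree. The decomposition is therefore valid. The largest bag has 3 vertices, so the width is 2.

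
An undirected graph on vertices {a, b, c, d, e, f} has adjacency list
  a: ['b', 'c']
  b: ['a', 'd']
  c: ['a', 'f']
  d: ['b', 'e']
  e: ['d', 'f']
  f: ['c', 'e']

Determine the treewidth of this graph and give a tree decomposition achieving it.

Treewidth 2.
Bags: B1 = {a, c, f}  B2 = {a, e, f}  B3 = {a, d, e}  B4 = {a, b, d}
Tree: B1–B2, B2–B3, B3–B4

Every bag has size at most 3, so the width is 3 − 1 = 2 and tw(G) ≤ 2. The edges a–c–f–e–d–b–a form a cycle, so G is not a tree and its treewidth is at least 2. Combining the bounds, tw(G) = 2.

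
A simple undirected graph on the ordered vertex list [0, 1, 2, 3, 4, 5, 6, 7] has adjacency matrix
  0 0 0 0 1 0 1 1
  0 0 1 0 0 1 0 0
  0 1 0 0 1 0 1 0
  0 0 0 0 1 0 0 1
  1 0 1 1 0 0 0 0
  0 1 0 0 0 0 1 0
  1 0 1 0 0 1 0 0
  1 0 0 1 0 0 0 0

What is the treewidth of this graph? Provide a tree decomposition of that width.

Treewidth 2.
Bags: B1 = {3, 4, 7}  B2 = {0, 4, 7}  B3 = {0, 2, 4}  B4 = {0, 2, 6}  B5 = {1, 2, 6}  B6 = {1, 5, 6}
Tree: B1–B2, B2–B3, B3–B4, B4–B5, B5–B6

Every bag has size at most 3, so the width is 3 − 1 = 2 and tw(G) ≤ 2. For the lower bound, G contains the cycle 3–7–0–4–3, so G is not a forest; only forests have treewidth ≤ 1, hence tw(G) ≥ 2. Therefore the treewidth is 2.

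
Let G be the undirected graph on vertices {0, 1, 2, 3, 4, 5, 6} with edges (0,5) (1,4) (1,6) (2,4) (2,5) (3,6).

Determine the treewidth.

1

A width-1 tree decomposition is:
Bags: B1 = {3, 6}  B2 = {1, 6}  B3 = {1, 4}  B4 = {2, 4}  B5 = {2, 5}  B6 = {0, 5}
Tree: B1–B2, B2–B3, B3–B4, B4–B5, B5–B6
Each bag holds 2 vertices, so the decomposition has width 1, which upper-bounds the treewidth. Since G has at least one edge (e.g. 3–6), it is not an edgeless graph, so tw(G) ≥ 1. Hence tw(G) = 1 exactly.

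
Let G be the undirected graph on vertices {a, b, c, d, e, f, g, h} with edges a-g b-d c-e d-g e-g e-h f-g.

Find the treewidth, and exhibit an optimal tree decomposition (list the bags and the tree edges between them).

The largest bag has 2 vertices, giving width 1; this decomposition certifies tw(G) ≤ 1. G has an edge, so its treewidth is at least 1. Combining the bounds, tw(G) = 1.

Treewidth 1.
Bags: B1 = {f, g}  B2 = {e, g}  B3 = {d, g}  B4 = {e, h}  B5 = {b, d}  B6 = {a, g}  B7 = {c, e}
Tree: B1–B2, B1–B3, B2–B4, B3–B5, B1–B6, B4–B7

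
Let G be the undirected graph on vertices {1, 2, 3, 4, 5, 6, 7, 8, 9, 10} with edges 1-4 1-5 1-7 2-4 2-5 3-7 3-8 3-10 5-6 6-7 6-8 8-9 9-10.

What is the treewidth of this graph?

2

A width-2 tree decomposition is:
Bags: B1 = {8, 9, 10}  B2 = {3, 8, 10}  B3 = {3, 6, 8}  B4 = {3, 6, 7}  B5 = {5, 6, 7}  B6 = {1, 5, 7}  B7 = {1, 2, 5}  B8 = {1, 2, 4}
Tree: B1–B2, B2–B3, B3–B4, B4–B5, B5–B6, B6–B7, B7–B8
Every bag has size at most 3, so the width is 3 − 1 = 2 and tw(G) ≤ 2. Since 9–10–3–8–9 is a cycle in G, G is not acyclic. Forests are exactly the graphs of treewidth ≤ 1, so tw(G) ≥ 2. The upper and lower bounds meet at 2, so that is the treewidth.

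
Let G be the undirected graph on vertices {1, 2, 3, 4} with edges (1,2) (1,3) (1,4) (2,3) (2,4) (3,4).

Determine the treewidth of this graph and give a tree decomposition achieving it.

With just one bag of size 4, the width is 4 − 1 = 3, so tw(G) ≤ 3. On the other hand G contains the 4-clique {1, 2, 3, 4}. A clique must lie in a single bag of any decomposition, so no decomposition can have width below 3. Combining the bounds, tw(G) = 3.

Treewidth 3.
One optimal decomposition is:
Bags: B1 = {1, 2, 3, 4}
Tree: (single bag)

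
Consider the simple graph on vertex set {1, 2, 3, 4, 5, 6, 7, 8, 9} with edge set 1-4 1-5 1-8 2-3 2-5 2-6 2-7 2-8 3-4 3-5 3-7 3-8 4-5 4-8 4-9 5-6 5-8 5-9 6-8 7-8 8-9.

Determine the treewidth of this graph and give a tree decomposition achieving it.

The largest bag has 4 vertices, giving width 3; this decomposition certifies tw(G) ≤ 3. Conversely, {2, 3, 5, 8} is a clique of size 4, and the vertices of any clique must share a bag in every tree decomposition; so some bag has ≥ 4 vertices and tw(G) ≥ 3. The upper and lower bounds meet at 3, so that is the treewidth.

Treewidth 3.
Bags: B1 = {2, 3, 5, 8}  B2 = {3, 4, 5, 8}  B3 = {1, 4, 5, 8}  B4 = {2, 3, 7, 8}  B5 = {4, 5, 8, 9}  B6 = {2, 5, 6, 8}
Tree: B1–B2, B2–B3, B1–B4, B3–B5, B1–B6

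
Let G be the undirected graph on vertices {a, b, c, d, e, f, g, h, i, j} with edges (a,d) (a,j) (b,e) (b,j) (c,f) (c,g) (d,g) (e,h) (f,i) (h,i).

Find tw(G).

2

A width-2 tree decomposition is:
Bags: B1 = {f, h, i}  B2 = {c, f, h}  B3 = {c, g, h}  B4 = {d, g, h}  B5 = {a, d, h}  B6 = {a, h, j}  B7 = {b, h, j}  B8 = {b, e, h}
Tree: B1–B2, B2–B3, B3–B4, B4–B5, B5–B6, B6–B7, B7–B8
The largest bag has 3 vertices, giving width 2; this decomposition certifies tw(G) ≤ 2. The edges h–i–f–c–g–d–a–j–b–e–h form a cycle, so G is not a tree and its treewidth is at least 2. Combining the bounds, tw(G) = 2.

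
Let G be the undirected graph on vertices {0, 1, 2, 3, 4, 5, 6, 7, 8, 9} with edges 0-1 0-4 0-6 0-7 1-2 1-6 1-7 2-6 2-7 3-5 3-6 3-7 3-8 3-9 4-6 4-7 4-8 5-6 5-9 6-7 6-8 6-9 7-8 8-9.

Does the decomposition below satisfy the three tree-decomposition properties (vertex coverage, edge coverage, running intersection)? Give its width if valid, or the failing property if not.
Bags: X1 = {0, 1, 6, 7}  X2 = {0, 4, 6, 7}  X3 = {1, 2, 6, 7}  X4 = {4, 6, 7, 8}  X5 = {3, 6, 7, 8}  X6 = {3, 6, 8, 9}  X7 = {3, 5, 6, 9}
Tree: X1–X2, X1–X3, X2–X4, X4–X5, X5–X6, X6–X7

Checking the three conditions: (i) the bags cover all of {0, 1, 2, 3, 4, 5, 6, 7, 8, 9}; (ii) for each edge, some bag contains both endpoints; (iii) the bags containing any fixed vertex form a subtree. All hold, so the decomposition is valid with width 4 − 1 = 3.

Yes; width 3.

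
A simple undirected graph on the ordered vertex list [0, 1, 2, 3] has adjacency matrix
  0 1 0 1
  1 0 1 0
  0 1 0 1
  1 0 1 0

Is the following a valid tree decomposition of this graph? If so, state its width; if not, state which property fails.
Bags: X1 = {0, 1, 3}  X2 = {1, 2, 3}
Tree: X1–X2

Vertex coverage: the bags together contain {0, 1, 2, 3}, the full vertex set. Edge coverage: each edge of G has both endpoints in at least one bag. Running intersection: for every vertex, the bags containing it form a connected subtree. All three properties hold, so this is a valid tree decomposition of width max|bag| − 1 = 2, and hence tw(G) ≤ 2.

Yes; width 2.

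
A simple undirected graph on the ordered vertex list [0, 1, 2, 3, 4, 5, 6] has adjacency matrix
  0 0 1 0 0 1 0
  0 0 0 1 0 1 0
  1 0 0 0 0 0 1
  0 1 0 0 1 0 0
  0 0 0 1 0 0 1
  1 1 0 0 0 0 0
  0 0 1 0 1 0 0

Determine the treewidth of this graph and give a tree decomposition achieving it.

Every bag has size at most 3, so the width is 3 − 1 = 2 and tw(G) ≤ 2. The edges 3–1–5–0–2–6–4–3 form a cycle, so G is not a tree and its treewidth is at least 2. The upper and lower bounds meet at 2, so that is the treewidth.

Treewidth 2.
One optimal decomposition is:
Bags: B1 = {1, 3, 5}  B2 = {0, 3, 5}  B3 = {0, 2, 3}  B4 = {2, 3, 6}  B5 = {3, 4, 6}
Tree: B1–B2, B2–B3, B3–B4, B4–B5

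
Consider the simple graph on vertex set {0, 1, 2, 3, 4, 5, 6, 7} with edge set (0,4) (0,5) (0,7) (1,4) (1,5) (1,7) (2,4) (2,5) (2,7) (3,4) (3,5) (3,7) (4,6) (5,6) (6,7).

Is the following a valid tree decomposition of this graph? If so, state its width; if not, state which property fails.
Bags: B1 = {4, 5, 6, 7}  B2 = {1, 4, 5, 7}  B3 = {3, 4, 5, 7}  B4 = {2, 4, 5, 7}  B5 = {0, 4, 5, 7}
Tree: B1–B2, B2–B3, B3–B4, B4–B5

Yes; width 3.

Vertex coverage: the bags together contain {0, 1, 2, 3, 4, 5, 6, 7}, the full vertex set. Edge coverage: each edge of G has both endpoints in at least one bag. Running intersection: for every vertex, the bags containing it form a connected subtree. All three properties hold, so this is a valid tree decomposition of width max|bag| − 1 = 3, and hence tw(G) ≤ 3.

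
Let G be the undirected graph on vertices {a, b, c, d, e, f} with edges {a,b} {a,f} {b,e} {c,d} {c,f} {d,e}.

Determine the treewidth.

A width-2 tree decomposition is:
Bags: B1 = {c, d, e}  B2 = {b, c, e}  B3 = {a, b, c}  B4 = {a, c, f}
Tree: B1–B2, B2–B3, B3–B4
The largest bag has 3 vertices, giving width 2; this decomposition certifies tw(G) ≤ 2. The edges c–d–e–b–a–f–c form a cycle, so G is not a tree and its treewidth is at least 2. The upper and lower bounds meet at 2, so that is the treewidth.

2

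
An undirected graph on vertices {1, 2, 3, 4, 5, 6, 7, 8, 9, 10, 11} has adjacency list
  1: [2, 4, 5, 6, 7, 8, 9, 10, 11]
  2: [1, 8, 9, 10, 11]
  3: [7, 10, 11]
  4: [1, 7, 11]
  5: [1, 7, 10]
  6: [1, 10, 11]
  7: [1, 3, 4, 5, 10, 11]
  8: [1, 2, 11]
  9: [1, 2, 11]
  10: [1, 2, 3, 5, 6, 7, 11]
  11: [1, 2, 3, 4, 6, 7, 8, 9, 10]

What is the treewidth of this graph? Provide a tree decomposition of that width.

The largest bag has 4 vertices, giving width 3; this decomposition certifies tw(G) ≤ 3. Conversely, {1, 2, 8, 11} is a clique of size 4, and the vertices of any clique must share a bag in every tree decomposition; so some bag has ≥ 4 vertices and tw(G) ≥ 3. The upper and lower bounds meet at 3, so that is the treewidth.

Treewidth 3.
One such decomposition:
Bags: B1 = {1, 2, 9, 11}  B2 = {1, 2, 10, 11}  B3 = {1, 2, 8, 11}  B4 = {1, 6, 10, 11}  B5 = {1, 7, 10, 11}  B6 = {3, 7, 10, 11}  B7 = {1, 4, 7, 11}  B8 = {1, 5, 7, 10}
Tree: B1–B2, B2–B3, B2–B4, B2–B5, B5–B6, B5–B7, B5–B8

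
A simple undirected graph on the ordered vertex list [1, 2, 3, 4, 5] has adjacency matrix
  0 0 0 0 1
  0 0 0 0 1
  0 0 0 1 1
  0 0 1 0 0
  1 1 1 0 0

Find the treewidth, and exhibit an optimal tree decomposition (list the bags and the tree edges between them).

Treewidth 1.
One such decomposition:
Bags: B1 = {3, 5}  B2 = {3, 4}  B3 = {2, 5}  B4 = {1, 5}
Tree: B1–B2, B1–B3, B3–B4

Every bag has size at most 2, so the width is 2 − 1 = 1 and tw(G) ≤ 1. Any graph with an edge has treewidth ≥ 1, and G has the edge 5–3. Hence tw(G) = 1 exactly.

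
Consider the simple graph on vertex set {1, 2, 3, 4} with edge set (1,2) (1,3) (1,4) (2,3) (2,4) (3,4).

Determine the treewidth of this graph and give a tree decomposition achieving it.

With just one bag of size 4, the width is 4 − 1 = 3, so tw(G) ≤ 3. For the lower bound, the 4 vertices {1, 2, 3, 4} are pairwise adjacent, and any tree decomposition puts a clique entirely inside one bag — forcing width ≥ 3. Therefore the treewidth is 3.

Treewidth 3.
One such decomposition:
Bags: B1 = {1, 2, 3, 4}
Tree: (single bag)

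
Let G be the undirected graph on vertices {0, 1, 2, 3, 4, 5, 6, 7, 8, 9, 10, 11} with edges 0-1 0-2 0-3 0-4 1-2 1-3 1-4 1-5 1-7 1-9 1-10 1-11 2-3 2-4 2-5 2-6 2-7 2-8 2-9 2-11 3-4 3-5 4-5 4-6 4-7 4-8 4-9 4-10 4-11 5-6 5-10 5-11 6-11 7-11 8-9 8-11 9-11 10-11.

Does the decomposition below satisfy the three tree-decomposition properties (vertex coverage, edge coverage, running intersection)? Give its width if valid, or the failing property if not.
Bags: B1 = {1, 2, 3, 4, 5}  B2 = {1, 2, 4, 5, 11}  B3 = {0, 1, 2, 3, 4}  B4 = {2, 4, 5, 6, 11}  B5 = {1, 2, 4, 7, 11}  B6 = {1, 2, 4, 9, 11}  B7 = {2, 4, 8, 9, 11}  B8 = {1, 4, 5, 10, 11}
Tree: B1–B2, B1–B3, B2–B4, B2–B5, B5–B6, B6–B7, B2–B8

Yes; width 4.

Checking the three conditions: (i) the bags cover all of {0, 1, 2, 3, 4, 5, 6, 7, 8, 9, 10, 11}; (ii) for each edge, some bag contains both endpoints; (iii) the bags containing any fixed vertex form a subtree. All hold, so the decomposition is valid with width 5 − 1 = 4.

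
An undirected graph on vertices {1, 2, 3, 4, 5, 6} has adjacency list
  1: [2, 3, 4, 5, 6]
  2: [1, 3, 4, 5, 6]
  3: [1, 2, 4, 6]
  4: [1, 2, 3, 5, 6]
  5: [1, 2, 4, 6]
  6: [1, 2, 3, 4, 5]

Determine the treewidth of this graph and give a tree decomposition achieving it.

Each bag holds 5 vertices, so the decomposition has width 4, which upper-bounds the treewidth. For the lower bound, the 5 vertices {1, 2, 3, 4, 6} are pairwise adjacent, and any tree decomposition puts a clique entirely inside one bag — forcing width ≥ 4. The upper and lower bounds meet at 4, so that is the treewidth.

Treewidth 4.
One such decomposition:
Bags: B1 = {1, 2, 4, 5, 6}  B2 = {1, 2, 3, 4, 6}
Tree: B1–B2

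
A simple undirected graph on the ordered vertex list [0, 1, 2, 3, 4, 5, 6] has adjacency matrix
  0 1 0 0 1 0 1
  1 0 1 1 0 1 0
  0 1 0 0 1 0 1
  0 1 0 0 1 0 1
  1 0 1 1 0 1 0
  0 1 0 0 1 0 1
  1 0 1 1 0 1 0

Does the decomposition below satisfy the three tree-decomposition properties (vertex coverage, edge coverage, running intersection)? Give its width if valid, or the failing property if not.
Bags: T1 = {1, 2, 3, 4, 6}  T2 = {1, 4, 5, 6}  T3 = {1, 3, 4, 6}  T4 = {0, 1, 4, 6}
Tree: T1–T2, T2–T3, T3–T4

A tree decomposition must satisfy three properties: every vertex lies in some bag; for every edge, both endpoints lie together in some bag; and for every vertex, the bags containing it form a connected subtree. Here bags containing vertex 3 are not connected in the tree, so the decomposition is invalid.

No — bags containing vertex 3 are not connected in the tree.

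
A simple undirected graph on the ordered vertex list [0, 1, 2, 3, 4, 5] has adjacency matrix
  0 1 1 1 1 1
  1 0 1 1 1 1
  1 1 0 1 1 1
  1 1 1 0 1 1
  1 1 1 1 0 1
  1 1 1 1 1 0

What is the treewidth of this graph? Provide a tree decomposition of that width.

A single bag containing all 6 vertices is trivially a valid decomposition of width 5. On the other hand G contains the 6-clique {0, 1, 2, 3, 4, 5}. A clique must lie in a single bag of any decomposition, so no decomposition can have width below 5. Therefore the treewidth is 5.

Treewidth 5.
Bags: B1 = {0, 1, 2, 3, 4, 5}
Tree: (single bag)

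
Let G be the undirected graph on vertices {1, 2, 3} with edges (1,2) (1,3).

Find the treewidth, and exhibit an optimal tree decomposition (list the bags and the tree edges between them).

Treewidth 1.
One such decomposition:
Bags: B1 = {1, 2}  B2 = {1, 3}
Tree: B1–B2

Each bag holds 2 vertices, so the decomposition has width 1, which upper-bounds the treewidth. G has an edge, so its treewidth is at least 1. Therefore the treewidth is 1.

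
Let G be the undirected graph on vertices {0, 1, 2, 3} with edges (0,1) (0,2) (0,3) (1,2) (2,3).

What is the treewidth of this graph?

A width-2 tree decomposition is:
Bags: B1 = {0, 2, 3}  B2 = {0, 1, 2}
Tree: B1–B2
Every bag has size at most 3, so the width is 3 − 1 = 2 and tw(G) ≤ 2. For the lower bound, the 3 vertices {0, 1, 2} are pairwise adjacent, and any tree decomposition puts a clique entirely inside one bag — forcing width ≥ 2. The upper and lower bounds meet at 2, so that is the treewidth.

2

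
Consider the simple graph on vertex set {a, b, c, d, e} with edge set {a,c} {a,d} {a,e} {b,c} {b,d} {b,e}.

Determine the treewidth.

A width-2 tree decomposition is:
Bags: B1 = {a, b, c}  B2 = {a, b, e}  B3 = {a, b, d}
Tree: B1–B2, B2–B3
Every bag has size at most 3, so the width is 3 − 1 = 2 and tw(G) ≤ 2. Since a–c–b–e–a is a cycle in G, G is not acyclic. Forests are exactly the graphs of treewidth ≤ 1, so tw(G) ≥ 2. Therefore the treewidth is 2.

2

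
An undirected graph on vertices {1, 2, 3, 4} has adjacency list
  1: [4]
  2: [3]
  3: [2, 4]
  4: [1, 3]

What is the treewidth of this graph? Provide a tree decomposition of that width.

Each bag holds 2 vertices, so the decomposition has width 1, which upper-bounds the treewidth. Since G has at least one edge (e.g. 2–3), it is not an edgeless graph, so tw(G) ≥ 1. Therefore the treewidth is 1.

Treewidth 1.
Bags: B1 = {2, 3}  B2 = {3, 4}  B3 = {1, 4}
Tree: B1–B2, B2–B3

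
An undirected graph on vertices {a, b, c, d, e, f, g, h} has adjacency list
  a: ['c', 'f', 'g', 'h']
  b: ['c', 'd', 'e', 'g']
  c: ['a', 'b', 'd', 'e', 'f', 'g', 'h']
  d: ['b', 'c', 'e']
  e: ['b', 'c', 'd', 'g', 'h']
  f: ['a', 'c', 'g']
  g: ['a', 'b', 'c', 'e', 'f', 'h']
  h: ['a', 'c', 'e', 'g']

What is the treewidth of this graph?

3

A width-3 tree decomposition is:
Bags: B1 = {b, c, d, e}  B2 = {b, c, e, g}  B3 = {c, e, g, h}  B4 = {a, c, g, h}  B5 = {a, c, f, g}
Tree: B1–B2, B2–B3, B3–B4, B4–B5
The largest bag has 4 vertices, giving width 3; this decomposition certifies tw(G) ≤ 3. On the other hand G contains the 4-clique {b, c, d, e}. A clique must lie in a single bag of any decomposition, so no decomposition can have width below 3. Therefore the treewidth is 3.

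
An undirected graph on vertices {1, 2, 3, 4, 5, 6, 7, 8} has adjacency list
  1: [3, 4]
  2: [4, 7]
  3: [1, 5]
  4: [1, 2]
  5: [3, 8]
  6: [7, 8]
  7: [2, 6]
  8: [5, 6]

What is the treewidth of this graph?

2

A width-2 tree decomposition is:
Bags: B1 = {6, 7, 8}  B2 = {2, 7, 8}  B3 = {2, 4, 8}  B4 = {1, 4, 8}  B5 = {1, 3, 8}  B6 = {3, 5, 8}
Tree: B1–B2, B2–B3, B3–B4, B4–B5, B5–B6
The largest bag has 3 vertices, giving width 2; this decomposition certifies tw(G) ≤ 2. The edges 8–6–7–2–4–1–3–5–8 form a cycle, so G is not a tree and its treewidth is at least 2. Therefore the treewidth is 2.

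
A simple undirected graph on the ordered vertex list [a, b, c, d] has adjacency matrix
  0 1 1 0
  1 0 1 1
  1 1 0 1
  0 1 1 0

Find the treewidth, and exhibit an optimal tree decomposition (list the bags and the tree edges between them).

Treewidth 2.
One such decomposition:
Bags: B1 = {a, b, c}  B2 = {b, c, d}
Tree: B1–B2

The largest bag has 3 vertices, giving width 2; this decomposition certifies tw(G) ≤ 2. For the lower bound, the 3 vertices {b, c, d} are pairwise adjacent, and any tree decomposition puts a clique entirely inside one bag — forcing width ≥ 2. The upper and lower bounds meet at 2, so that is the treewidth.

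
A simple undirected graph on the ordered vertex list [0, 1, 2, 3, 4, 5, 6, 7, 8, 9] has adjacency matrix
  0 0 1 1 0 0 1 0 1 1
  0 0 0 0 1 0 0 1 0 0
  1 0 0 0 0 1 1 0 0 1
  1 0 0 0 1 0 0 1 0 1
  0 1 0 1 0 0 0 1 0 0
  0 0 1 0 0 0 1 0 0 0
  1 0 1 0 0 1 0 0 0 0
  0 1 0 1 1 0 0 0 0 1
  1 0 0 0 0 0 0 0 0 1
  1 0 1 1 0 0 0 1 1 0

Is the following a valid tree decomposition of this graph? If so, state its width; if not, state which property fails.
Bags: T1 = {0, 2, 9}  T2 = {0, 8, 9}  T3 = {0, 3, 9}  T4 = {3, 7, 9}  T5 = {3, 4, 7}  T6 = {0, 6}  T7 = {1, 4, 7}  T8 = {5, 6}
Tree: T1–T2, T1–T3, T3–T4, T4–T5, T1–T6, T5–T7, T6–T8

No — edge (2,6) lies in no bag.

A tree decomposition must satisfy three properties: every vertex lies in some bag; for every edge, both endpoints lie together in some bag; and for every vertex, the bags containing it form a connected subtree. Here edge (2,6) lies in no bag, so the decomposition is invalid.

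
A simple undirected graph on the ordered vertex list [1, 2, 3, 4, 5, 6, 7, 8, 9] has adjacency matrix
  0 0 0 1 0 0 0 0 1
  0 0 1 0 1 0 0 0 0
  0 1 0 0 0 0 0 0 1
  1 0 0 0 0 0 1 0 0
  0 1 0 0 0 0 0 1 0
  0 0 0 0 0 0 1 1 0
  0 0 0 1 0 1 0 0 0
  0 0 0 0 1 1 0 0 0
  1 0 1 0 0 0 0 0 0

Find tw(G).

2

A width-2 tree decomposition is:
Bags: B1 = {2, 3, 9}  B2 = {2, 5, 9}  B3 = {5, 8, 9}  B4 = {6, 8, 9}  B5 = {6, 7, 9}  B6 = {4, 7, 9}  B7 = {1, 4, 9}
Tree: B1–B2, B2–B3, B3–B4, B4–B5, B5–B6, B6–B7
Each bag holds 3 vertices, so the decomposition has width 2, which upper-bounds the treewidth. Since 9–3–2–5–8–6–7–4–1–9 is a cycle in G, G is not acyclic. Forests are exactly the graphs of treewidth ≤ 1, so tw(G) ≥ 2. Therefore the treewidth is 2.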